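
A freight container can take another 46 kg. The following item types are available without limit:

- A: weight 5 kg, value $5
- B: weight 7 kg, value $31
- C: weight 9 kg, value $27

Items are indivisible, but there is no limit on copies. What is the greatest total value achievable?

$186

Best value-per-unit is B at 31/7, and filling with it alone uses weight 6×7=42. No mix of the others beats 6×31 = 186.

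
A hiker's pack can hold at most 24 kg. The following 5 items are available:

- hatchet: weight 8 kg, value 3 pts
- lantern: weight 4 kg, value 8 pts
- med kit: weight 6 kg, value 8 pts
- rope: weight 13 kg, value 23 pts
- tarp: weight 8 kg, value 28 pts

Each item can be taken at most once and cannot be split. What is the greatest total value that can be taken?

51 pts

Check high-value combinations within 24 kg:
- rope+tarp: weight 13+8=21, value 23+28=51
- lantern+med kit+tarp: weight 4+6+8=18, value 8+8+28=44
- hatchet+lantern+tarp: weight 8+4+8=20, value 3+8+28=39
- hatchet+med kit+tarp: weight 8+6+8=22, value 3+8+28=39
- lantern+med kit+rope: weight 4+6+13=23, value 8+8+23=39
Best: 51 pts.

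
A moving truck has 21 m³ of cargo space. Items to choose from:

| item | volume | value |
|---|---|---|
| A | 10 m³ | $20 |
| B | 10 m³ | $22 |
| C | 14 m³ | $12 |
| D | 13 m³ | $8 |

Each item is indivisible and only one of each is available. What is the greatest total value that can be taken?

This is a 0/1 knapsack; check combinations near the capacity.
- A+B: volume 10+10=20, value 20+22=42
- B: volume 10, value 22
- A: volume 10, value 20
- C: volume 14, value 12
- D: volume 13, value 8
Best: $42.

$42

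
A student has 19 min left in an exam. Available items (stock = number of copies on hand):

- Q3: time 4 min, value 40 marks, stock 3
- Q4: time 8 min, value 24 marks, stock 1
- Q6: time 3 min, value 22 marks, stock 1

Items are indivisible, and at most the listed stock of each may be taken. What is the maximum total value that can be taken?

Top feasible selections:
- 3×Q3 + 1×Q6: time 15, value 142
- 2×Q3 + 1×Q4 + 1×Q6: time 19, value 126
- 3×Q3: time 12, value 120
Best: 142 marks.

142 marks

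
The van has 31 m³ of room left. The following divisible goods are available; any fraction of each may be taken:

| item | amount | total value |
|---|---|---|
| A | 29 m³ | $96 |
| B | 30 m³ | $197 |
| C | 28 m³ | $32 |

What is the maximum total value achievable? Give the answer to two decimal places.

200.31

Take in order of value per unit:
- B (197/30 per unit): all 30 → value 197, running total 197.00
- A (96/29 per unit): 1 of 29 → value 1×96/29 = 3.3103, running total 200.31
Total 200.31.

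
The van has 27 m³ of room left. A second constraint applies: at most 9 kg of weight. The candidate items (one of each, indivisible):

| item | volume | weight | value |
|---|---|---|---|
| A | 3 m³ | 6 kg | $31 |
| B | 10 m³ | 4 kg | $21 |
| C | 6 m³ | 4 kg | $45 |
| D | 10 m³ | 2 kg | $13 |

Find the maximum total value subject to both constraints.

$66

Feasible sets respecting both limits:
- B+C: volume 16, weight 8, value 66
- C+D: volume 16, weight 6, value 58
- C: volume 6, weight 4, value 45
- A+D: volume 13, weight 8, value 44
Best: $66.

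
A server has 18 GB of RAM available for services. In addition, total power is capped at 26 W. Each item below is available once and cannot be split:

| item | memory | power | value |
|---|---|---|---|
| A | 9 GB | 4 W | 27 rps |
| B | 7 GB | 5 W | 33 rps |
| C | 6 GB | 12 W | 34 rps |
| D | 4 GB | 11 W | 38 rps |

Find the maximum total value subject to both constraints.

72 rps

Feasible sets respecting both limits:
- C+D: memory 10, power 23, value 72
- B+D: memory 11, power 16, value 71
- B+C: memory 13, power 17, value 67
- A+D: memory 13, power 15, value 65
Best: 72 rps.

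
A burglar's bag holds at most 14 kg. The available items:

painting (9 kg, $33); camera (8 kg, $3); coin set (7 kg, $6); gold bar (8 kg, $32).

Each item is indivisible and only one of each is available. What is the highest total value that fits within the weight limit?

Check high-value combinations within 14 kg:
- painting: weight 9, value 33
- gold bar: weight 8, value 32
- coin set: weight 7, value 6
Best: $33.

$33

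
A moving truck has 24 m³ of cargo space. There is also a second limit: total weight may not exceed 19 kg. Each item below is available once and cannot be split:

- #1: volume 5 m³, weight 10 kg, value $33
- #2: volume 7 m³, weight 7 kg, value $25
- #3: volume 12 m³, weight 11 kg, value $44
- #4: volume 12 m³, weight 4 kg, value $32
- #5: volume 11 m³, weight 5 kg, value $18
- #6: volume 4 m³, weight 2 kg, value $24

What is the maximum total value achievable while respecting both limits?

Feasible sets respecting both limits:
- #1+#4+#6: volume 21, weight 16, value 89
- #1+#2+#6: volume 16, weight 19, value 82
- #2+#4+#6: volume 23, weight 13, value 81
- #3+#4: volume 24, weight 15, value 76
Best: $89.

$89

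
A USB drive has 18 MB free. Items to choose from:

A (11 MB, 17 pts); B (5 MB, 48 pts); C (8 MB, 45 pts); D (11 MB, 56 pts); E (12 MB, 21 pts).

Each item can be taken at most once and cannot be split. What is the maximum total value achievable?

Check high-value combinations within 18 MB:
- B+D: size 5+11=16, value 48+56=104
- B+C: size 5+8=13, value 48+45=93
- B+E: size 5+12=17, value 48+21=69
- A+B: size 11+5=16, value 17+48=65
Best: 104 pts.

104 pts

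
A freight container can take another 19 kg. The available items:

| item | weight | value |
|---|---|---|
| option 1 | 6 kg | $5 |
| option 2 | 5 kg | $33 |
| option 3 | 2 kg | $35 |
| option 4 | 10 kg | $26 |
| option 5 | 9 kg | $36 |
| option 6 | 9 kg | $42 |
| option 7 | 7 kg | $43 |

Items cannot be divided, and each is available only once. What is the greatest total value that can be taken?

$120

Check high-value combinations within 19 kg:
- option 3+option 6+option 7: weight 2+9+7=18, value 35+42+43=120
- option 3+option 5+option 7: weight 2+9+7=18, value 35+36+43=114
- option 2+option 3+option 7: weight 5+2+7=14, value 33+35+43=111
- option 2+option 3+option 6: weight 5+2+9=16, value 33+35+42=110
Best: $120.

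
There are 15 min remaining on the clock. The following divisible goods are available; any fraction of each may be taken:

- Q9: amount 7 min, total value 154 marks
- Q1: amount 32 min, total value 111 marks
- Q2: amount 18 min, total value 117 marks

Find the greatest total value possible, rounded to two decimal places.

206.00

Take in order of value per unit:
- Q9 (154/7 per unit): all 7 → value 154, running total 154.00
- Q2 (117/18 per unit): 8 of 18 → value 8×117/18 = 52.0000, running total 206.00
Total 206.00.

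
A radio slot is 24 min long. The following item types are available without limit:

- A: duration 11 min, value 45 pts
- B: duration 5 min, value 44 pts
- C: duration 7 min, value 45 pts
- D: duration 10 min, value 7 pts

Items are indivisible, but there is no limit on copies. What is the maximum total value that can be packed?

178 pts

Best value-per-unit is B at 44/5; filling with it alone gives 4×44 = 176.
Optimal mix: 2×B + 2×C → duration 24, value 178.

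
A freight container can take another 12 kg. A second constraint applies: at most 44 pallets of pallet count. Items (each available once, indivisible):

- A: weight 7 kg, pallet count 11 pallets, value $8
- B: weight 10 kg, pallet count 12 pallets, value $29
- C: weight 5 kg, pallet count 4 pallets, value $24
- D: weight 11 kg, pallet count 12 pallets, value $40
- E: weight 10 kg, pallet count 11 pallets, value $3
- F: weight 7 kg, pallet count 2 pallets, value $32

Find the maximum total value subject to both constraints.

$56

Feasible sets respecting both limits:
- C+F: weight 12, pallet count 6, value 56
- D: weight 11, pallet count 12, value 40
- A+C: weight 12, pallet count 15, value 32
Best: $56.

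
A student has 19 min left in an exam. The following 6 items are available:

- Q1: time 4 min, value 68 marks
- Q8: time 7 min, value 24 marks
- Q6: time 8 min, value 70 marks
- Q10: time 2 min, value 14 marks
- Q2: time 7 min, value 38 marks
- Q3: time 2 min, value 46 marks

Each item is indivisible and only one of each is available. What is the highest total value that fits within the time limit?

198 marks

Check high-value combinations within 19 min:
- Q1+Q6+Q10+Q3: time 4+8+2+2=16, value 68+70+14+46=198
- Q1+Q6+Q3: time 4+8+2=14, value 68+70+46=184
- Q1+Q6+Q2: time 4+8+7=19, value 68+70+38=176
Best: 198 marks.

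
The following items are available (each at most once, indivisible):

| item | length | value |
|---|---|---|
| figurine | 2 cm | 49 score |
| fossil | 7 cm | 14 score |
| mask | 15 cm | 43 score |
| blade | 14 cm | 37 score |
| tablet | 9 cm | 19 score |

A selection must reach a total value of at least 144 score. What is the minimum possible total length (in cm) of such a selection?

Subsets with value ≥ 144, sorted by total length:
- figurine+mask+blade+tablet: length 40, value 148
- figurine+fossil+mask+blade+tablet: length 47, value 162
Minimum length: 40 cm.

40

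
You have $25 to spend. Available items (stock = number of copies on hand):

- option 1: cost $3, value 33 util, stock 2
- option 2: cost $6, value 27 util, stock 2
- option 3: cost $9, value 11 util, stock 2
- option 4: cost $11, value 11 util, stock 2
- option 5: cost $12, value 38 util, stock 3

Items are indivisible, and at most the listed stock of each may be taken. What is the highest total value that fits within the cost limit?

Top feasible selections:
- 2×option 1 + 1×option 2 + 1×option 5: cost 24, value 131
- 2×option 1 + 2×option 2: cost 18, value 120
- 2×option 1 + 1×option 5: cost 18, value 104
Best: 131 util.

131 util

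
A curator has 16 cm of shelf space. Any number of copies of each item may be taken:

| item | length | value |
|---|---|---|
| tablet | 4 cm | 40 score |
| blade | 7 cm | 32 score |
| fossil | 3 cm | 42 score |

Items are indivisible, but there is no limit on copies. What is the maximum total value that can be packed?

210 score

Best value-per-unit is fossil at 42/3, and filling with it alone uses length 5×3=15. No mix of the others beats 5×42 = 210.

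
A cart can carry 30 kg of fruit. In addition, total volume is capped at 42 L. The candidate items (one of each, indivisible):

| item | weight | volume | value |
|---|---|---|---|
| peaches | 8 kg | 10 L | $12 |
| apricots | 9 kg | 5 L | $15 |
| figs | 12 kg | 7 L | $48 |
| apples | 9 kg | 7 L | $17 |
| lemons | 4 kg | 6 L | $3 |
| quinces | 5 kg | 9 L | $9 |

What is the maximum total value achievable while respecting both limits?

Feasible sets respecting both limits:
- apricots+figs+apples: weight 30, volume 19, value 80
- peaches+figs+apples: weight 29, volume 24, value 77
- figs+apples+lemons+quinces: weight 30, volume 29, value 77
Best: $80.

$80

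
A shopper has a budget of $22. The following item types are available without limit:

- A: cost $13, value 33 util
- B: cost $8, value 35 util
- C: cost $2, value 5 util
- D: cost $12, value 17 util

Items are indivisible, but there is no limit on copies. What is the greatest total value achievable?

Best value-per-unit is B at 35/8; filling with it alone gives 2×35 = 70.
Optimal mix: 2×B + 3×C → cost 22, value 85.

85 util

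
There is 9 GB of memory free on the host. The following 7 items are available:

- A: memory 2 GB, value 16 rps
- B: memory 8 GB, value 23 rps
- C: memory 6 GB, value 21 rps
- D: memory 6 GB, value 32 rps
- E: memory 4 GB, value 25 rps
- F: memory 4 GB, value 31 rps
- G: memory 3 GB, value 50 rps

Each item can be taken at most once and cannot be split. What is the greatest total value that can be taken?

This is a 0/1 knapsack; check combinations near the capacity.
- A+F+G: memory 2+4+3=9, value 16+31+50=97
- A+E+G: memory 2+4+3=9, value 16+25+50=91
- D+G: memory 6+3=9, value 32+50=82
- F+G: memory 4+3=7, value 31+50=81
- E+G: memory 4+3=7, value 25+50=75
Best: 97 rps.

97 rps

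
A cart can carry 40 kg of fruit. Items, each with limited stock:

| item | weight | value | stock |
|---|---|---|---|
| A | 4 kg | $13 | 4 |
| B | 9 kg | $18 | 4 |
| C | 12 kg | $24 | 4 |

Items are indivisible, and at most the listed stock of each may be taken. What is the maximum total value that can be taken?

$100

Best selections within weight 40 and stock limits:
- 4×A + 2×C: weight 40, value 100
- 4×A + 1×B + 1×C: weight 37, value 94
Best: $100.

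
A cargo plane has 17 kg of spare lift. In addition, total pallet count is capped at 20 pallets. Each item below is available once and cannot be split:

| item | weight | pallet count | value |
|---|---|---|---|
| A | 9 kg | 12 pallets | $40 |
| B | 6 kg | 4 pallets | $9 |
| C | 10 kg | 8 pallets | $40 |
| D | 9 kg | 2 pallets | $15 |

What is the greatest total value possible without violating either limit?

$49

Feasible sets respecting both limits:
- A+B: weight 15, pallet count 16, value 49
- B+C: weight 16, pallet count 12, value 49
- A: weight 9, pallet count 12, value 40
- C: weight 10, pallet count 8, value 40
Best: $49.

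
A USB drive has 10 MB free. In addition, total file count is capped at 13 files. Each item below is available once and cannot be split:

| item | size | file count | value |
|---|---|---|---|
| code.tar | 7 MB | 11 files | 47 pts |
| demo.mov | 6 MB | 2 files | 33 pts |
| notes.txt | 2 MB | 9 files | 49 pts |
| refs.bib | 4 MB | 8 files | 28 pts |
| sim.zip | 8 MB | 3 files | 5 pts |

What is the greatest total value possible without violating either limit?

Feasible sets respecting both limits:
- demo.mov+notes.txt: size 8, file count 11, value 82
- demo.mov+refs.bib: size 10, file count 10, value 61
- notes.txt+sim.zip: size 10, file count 12, value 54
- notes.txt: size 2, file count 9, value 49
Best: 82 pts.

82 pts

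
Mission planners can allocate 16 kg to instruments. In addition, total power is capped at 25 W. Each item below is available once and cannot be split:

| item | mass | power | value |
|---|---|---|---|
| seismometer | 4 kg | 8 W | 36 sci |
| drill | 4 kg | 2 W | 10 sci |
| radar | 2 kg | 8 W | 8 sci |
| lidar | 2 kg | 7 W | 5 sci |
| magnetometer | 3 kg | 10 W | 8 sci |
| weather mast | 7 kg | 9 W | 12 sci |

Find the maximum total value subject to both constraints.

59 sci

Feasible sets respecting both limits:
- seismometer+drill+radar+lidar: mass 12, power 25, value 59
- seismometer+drill+weather mast: mass 15, power 19, value 58
- seismometer+radar+weather mast: mass 13, power 25, value 56
- seismometer+drill+radar: mass 10, power 18, value 54
Best: 59 sci.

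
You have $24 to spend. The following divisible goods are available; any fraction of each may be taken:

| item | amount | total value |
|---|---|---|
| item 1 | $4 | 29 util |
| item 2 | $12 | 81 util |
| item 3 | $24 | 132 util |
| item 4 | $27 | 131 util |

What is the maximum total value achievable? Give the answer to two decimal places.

154.00

Take in order of value per unit:
- item 1 (29/4 per unit): all 4 → value 29, running total 29.00
- item 2 (81/12 per unit): all 12 → value 81, running total 110.00
- item 3 (132/24 per unit): 8 of 24 → value 8×132/24 = 44.0000, running total 154.00
Total 154.00.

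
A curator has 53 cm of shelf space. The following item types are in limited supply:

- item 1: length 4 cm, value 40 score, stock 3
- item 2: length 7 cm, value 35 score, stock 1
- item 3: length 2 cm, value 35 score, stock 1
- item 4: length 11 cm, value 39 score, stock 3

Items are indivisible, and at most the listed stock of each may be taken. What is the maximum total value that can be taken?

272 score

Top feasible selections:
- 3×item 1 + 1×item 3 + 3×item 4: length 47, value 272
- 3×item 1 + 1×item 2 + 3×item 4: length 52, value 272
- 3×item 1 + 1×item 2 + 1×item 3 + 2×item 4: length 43, value 268
Best: 272 score.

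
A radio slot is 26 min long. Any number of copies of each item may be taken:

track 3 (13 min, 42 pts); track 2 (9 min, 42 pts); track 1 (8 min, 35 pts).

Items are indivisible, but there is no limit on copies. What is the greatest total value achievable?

119 pts

Best value-per-unit is track 2 at 42/9; filling with it alone gives 2×42 = 84.
Optimal mix: 2×track 2 + 1×track 1 → duration 26, value 119.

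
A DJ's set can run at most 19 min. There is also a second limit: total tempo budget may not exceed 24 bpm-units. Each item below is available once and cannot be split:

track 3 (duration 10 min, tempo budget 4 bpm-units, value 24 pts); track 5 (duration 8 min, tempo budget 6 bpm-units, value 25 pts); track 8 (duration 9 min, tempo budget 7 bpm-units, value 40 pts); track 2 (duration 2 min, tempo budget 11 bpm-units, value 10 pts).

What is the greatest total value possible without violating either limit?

75 pts

Feasible sets respecting both limits:
- track 5+track 8+track 2: duration 19, tempo budget 24, value 75
- track 5+track 8: duration 17, tempo budget 13, value 65
- track 3+track 8: duration 19, tempo budget 11, value 64
- track 8+track 2: duration 11, tempo budget 18, value 50
Best: 75 pts.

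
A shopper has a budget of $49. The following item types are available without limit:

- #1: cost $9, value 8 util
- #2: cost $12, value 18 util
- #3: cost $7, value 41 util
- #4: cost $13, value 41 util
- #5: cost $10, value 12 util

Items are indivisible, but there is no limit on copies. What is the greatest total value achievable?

Best value-per-unit is #3 at 41/7, and filling with it alone uses cost 7×7=49. No mix of the others beats 7×41 = 287.

287 util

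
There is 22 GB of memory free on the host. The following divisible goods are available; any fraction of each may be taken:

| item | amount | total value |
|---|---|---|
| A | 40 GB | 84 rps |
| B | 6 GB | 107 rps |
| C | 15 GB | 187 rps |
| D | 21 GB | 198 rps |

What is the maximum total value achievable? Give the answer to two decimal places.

303.43

Take in order of value per unit:
- B (107/6 per unit): all 6 → value 107, running total 107.00
- C (187/15 per unit): all 15 → value 187, running total 294.00
- D (198/21 per unit): 1 of 21 → value 1×198/21 = 9.4286, running total 303.43
Total 303.43.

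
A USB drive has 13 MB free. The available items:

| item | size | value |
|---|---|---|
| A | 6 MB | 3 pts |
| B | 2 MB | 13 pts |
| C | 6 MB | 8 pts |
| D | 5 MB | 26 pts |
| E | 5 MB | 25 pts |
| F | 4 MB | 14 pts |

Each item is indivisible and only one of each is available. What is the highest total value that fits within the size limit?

Check high-value combinations within 13 MB:
- B+D+E: size 2+5+5=12, value 13+26+25=64
- B+D+F: size 2+5+4=11, value 13+26+14=53
- B+E+F: size 2+5+4=11, value 13+25+14=52
- D+E: size 5+5=10, value 26+25=51
Best: 64 pts.

64 pts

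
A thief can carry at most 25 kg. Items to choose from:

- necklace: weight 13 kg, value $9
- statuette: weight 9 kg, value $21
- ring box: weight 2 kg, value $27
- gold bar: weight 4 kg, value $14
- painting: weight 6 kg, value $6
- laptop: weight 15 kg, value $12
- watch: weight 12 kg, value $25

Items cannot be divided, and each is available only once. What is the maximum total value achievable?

Check high-value combinations within 25 kg:
- statuette+ring box+watch: weight 9+2+12=23, value 21+27+25=73
- ring box+gold bar+painting+watch: weight 2+4+6+12=24, value 27+14+6+25=72
- statuette+ring box+gold bar+painting: weight 9+2+4+6=21, value 21+27+14+6=68
Best: $73.

$73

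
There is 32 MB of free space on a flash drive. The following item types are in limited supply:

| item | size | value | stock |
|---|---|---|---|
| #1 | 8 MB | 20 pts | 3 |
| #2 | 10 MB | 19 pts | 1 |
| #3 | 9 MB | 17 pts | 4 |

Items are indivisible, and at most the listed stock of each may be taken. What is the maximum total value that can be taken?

60 pts

Top feasible selections:
- 3×#1: size 24, value 60
- 2×#1 + 1×#2: size 26, value 59
- 2×#1 + 1×#3: size 25, value 57
Best: 60 pts.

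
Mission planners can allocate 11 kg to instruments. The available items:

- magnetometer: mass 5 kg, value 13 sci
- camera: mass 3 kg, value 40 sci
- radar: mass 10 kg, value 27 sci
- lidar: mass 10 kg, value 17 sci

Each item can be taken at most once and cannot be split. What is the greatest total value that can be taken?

53 sci

Check high-value combinations within 11 kg:
- magnetometer+camera: mass 5+3=8, value 13+40=53
- camera: mass 3, value 40
- radar: mass 10, value 27
- lidar: mass 10, value 17
Best: 53 sci.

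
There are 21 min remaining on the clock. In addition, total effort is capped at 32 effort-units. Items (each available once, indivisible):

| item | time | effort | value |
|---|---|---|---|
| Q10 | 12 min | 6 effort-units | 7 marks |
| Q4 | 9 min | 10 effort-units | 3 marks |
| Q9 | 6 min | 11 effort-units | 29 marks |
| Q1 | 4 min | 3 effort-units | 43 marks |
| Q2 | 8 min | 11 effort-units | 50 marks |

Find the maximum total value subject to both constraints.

122 marks

Feasible sets respecting both limits:
- Q9+Q1+Q2: time 18, effort 25, value 122
- Q4+Q1+Q2: time 21, effort 24, value 96
- Q1+Q2: time 12, effort 14, value 93
Best: 122 marks.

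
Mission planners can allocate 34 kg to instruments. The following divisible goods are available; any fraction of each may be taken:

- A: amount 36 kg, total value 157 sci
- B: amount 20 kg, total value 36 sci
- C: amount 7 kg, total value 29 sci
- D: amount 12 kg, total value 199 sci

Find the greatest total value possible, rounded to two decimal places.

Take in order of value per unit:
- D (199/12 per unit): all 12 → value 199, running total 199.00
- A (157/36 per unit): 22 of 36 → value 22×157/36 = 95.9444, running total 294.94
Total 294.94.

294.94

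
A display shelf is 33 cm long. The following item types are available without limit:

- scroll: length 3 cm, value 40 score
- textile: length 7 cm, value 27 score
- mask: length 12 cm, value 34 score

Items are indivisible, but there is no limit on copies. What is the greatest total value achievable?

Best value-per-unit is scroll at 40/3, and filling with it alone uses length 11×3=33. No mix of the others beats 11×40 = 440.

440 score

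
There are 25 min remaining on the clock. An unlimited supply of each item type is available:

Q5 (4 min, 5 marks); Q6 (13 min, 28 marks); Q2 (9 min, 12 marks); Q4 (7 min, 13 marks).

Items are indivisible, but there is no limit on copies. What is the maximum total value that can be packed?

46 marks

Best value-per-unit is Q6 at 28/13; filling with it alone gives 1×28 = 28.
Optimal mix: 1×Q5 + 1×Q6 + 1×Q4 → time 24, value 46.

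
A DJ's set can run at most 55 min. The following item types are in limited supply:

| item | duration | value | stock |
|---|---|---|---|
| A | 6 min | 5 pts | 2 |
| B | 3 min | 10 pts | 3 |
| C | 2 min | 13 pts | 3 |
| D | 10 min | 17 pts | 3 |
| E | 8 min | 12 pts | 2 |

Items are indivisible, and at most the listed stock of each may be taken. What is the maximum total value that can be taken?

Top feasible selections:
- 3×B + 3×C + 3×D + 1×E: duration 53, value 132
- 3×B + 3×C + 2×D + 2×E: duration 51, value 127
Best: 132 pts.

132 pts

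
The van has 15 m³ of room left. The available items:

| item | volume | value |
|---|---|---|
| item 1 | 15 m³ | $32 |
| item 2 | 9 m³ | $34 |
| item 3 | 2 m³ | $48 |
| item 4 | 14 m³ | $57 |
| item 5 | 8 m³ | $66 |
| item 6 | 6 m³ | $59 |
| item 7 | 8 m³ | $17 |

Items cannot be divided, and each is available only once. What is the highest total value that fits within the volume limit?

This is a 0/1 knapsack; check combinations near the capacity.
- item 5+item 6: volume 8+6=14, value 66+59=125
- item 3+item 5: volume 2+8=10, value 48+66=114
- item 3+item 6: volume 2+6=8, value 48+59=107
- item 2+item 6: volume 9+6=15, value 34+59=93
- item 2+item 3: volume 9+2=11, value 34+48=82
Best: $125.

$125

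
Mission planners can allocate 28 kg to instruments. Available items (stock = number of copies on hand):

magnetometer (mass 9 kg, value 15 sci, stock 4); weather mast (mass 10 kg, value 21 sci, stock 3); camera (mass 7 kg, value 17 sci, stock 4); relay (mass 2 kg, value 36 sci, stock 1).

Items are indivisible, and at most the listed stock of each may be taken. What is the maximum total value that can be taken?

Best selections within mass 28 and stock limits:
- 1×weather mast + 2×camera + 1×relay: mass 26, value 91
- 1×magnetometer + 1×weather mast + 1×camera + 1×relay: mass 28, value 89
Best: 91 sci.

91 sci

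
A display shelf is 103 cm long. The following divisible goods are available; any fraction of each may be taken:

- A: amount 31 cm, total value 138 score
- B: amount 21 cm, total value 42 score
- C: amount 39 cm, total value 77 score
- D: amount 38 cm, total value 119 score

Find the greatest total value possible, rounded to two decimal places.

324.67

Take in order of value per unit:
- A (138/31 per unit): all 31 → value 138, running total 138.00
- D (119/38 per unit): all 38 → value 119, running total 257.00
- B (42/21 per unit): all 21 → value 42, running total 299.00
- C (77/39 per unit): 13 of 39 → value 13×77/39 = 25.6667, running total 324.67
Total 324.67.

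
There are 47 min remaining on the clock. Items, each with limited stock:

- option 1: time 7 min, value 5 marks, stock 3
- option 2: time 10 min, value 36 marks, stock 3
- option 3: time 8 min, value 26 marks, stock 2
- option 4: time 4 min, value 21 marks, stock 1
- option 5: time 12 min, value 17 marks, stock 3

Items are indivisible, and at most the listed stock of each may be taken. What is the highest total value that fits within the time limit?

Top feasible selections:
- 3×option 2 + 2×option 3: time 46, value 160
- 3×option 2 + 1×option 3 + 1×option 4: time 42, value 155
Best: 160 marks.

160 marks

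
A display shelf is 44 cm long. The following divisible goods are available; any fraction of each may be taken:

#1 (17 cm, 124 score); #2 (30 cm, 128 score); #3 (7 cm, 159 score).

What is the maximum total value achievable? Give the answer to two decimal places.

368.33

Take in order of value per unit:
- #3 (159/7 per unit): all 7 → value 159, running total 159.00
- #1 (124/17 per unit): all 17 → value 124, running total 283.00
- #2 (128/30 per unit): 20 of 30 → value 20×128/30 = 85.3333, running total 368.33
Total 368.33.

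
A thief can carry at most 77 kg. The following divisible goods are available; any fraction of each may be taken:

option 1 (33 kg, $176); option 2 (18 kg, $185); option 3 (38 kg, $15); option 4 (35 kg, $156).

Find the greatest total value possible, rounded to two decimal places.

Take in order of value per unit:
- option 2 (185/18 per unit): all 18 → value 185, running total 185.00
- option 1 (176/33 per unit): all 33 → value 176, running total 361.00
- option 4 (156/35 per unit): 26 of 35 → value 26×156/35 = 115.8857, running total 476.89
Total 476.89.

476.89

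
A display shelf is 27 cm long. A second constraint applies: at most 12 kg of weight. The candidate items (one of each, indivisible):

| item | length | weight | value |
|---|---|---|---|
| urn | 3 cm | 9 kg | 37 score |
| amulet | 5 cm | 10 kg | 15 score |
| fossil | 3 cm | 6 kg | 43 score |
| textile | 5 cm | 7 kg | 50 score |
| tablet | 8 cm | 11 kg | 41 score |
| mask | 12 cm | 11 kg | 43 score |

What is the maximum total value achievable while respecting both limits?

50 score

Feasible sets respecting both limits:
- textile: length 5, weight 7, value 50
- fossil: length 3, weight 6, value 43
- mask: length 12, weight 11, value 43
Best: 50 score.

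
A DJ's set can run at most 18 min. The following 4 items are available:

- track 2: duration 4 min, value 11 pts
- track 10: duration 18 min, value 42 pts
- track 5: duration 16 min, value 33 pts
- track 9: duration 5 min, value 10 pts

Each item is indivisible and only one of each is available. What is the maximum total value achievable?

Check high-value combinations within 18 min:
- track 10: duration 18, value 42
- track 5: duration 16, value 33
- track 2+track 9: duration 4+5=9, value 11+10=21
Best: 42 pts.

42 pts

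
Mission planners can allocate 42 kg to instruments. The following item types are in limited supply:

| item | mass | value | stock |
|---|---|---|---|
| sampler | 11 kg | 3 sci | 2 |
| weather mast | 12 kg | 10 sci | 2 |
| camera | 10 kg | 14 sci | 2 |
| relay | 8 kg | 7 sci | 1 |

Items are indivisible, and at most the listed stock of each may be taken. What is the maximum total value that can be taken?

45 sci

Top feasible selections:
- 1×weather mast + 2×camera + 1×relay: mass 40, value 45
- 2×weather mast + 1×camera + 1×relay: mass 42, value 41
- 1×weather mast + 2×camera: mass 32, value 38
- 1×sampler + 2×camera + 1×relay: mass 39, value 38
Best: 45 sci.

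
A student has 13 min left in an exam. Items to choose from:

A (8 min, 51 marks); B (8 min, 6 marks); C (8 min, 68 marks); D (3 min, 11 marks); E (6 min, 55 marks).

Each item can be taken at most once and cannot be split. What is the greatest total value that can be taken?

Check high-value combinations within 13 min:
- C+D: time 8+3=11, value 68+11=79
- C: time 8, value 68
- D+E: time 3+6=9, value 11+55=66
- A+D: time 8+3=11, value 51+11=62
- E: time 6, value 55
Best: 79 marks.

79 marks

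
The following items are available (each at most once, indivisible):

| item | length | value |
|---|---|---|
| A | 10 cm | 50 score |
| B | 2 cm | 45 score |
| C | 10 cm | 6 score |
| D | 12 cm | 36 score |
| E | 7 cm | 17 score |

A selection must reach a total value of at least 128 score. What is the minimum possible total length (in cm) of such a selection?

24

Subsets with value ≥ 128, sorted by total length:
- A+B+D: length 24, value 131
- A+B+D+E: length 31, value 148
- A+B+C+D: length 34, value 137
- A+B+C+D+E: length 41, value 154
Minimum length: 24 cm.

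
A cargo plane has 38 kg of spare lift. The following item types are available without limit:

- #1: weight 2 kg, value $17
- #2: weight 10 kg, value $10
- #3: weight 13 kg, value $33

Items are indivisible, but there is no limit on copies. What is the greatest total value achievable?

$323

Best value-per-unit is #1 at 17/2, and filling with it alone uses weight 19×2=38. No mix of the others beats 19×17 = 323.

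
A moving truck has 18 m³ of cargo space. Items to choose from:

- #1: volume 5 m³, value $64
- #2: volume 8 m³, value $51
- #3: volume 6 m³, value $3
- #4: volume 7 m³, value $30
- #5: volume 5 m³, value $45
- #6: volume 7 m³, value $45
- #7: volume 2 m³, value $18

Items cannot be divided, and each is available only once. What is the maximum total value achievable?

$160

Check high-value combinations within 18 m³:
- #1+#2+#5: volume 5+8+5=18, value 64+51+45=160
- #1+#5+#6: volume 5+5+7=17, value 64+45+45=154
- #1+#4+#5: volume 5+7+5=17, value 64+30+45=139
Best: $160.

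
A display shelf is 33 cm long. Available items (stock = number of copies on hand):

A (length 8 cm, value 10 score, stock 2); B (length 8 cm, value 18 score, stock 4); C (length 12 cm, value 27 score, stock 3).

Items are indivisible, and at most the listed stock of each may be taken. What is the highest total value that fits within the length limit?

Top feasible selections:
- 1×B + 2×C: length 32, value 72
- 4×B: length 32, value 72
- 1×A + 2×C: length 32, value 64
Best: 72 score.

72 score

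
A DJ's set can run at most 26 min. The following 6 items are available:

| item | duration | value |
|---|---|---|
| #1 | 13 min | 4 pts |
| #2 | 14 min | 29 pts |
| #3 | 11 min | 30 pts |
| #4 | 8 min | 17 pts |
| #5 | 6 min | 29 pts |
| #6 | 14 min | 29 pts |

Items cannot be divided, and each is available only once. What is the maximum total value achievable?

76 pts

Check high-value combinations within 26 min:
- #3+#4+#5: duration 11+8+6=25, value 30+17+29=76
- #3+#5: duration 11+6=17, value 30+29=59
- #2+#3: duration 14+11=25, value 29+30=59
Best: 76 pts.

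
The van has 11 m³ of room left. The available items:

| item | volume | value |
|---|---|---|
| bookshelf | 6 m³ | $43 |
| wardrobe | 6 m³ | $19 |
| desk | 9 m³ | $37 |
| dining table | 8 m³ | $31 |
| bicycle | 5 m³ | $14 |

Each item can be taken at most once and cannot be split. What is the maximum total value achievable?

$57

This is a 0/1 knapsack; check combinations near the capacity.
- bookshelf+bicycle: volume 6+5=11, value 43+14=57
- bookshelf: volume 6, value 43
- desk: volume 9, value 37
- wardrobe+bicycle: volume 6+5=11, value 19+14=33
- dining table: volume 8, value 31
Best: $57.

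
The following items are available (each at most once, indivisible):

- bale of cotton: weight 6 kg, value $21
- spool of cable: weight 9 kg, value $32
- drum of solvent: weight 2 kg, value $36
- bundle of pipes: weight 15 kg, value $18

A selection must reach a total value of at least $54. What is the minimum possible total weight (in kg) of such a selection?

Subsets with value ≥ 54, sorted by total weight:
- bale of cotton+drum of solvent: weight 8, value 57
- spool of cable+drum of solvent: weight 11, value 68
- bale of cotton+spool of cable+drum of solvent: weight 17, value 89
Minimum weight: 8 kg.

8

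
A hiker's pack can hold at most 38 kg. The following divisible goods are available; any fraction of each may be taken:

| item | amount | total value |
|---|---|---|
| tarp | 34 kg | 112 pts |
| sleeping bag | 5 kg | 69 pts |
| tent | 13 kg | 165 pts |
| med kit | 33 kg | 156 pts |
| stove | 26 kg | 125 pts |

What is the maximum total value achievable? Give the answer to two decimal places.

Take in order of value per unit:
- sleeping bag (69/5 per unit): all 5 → value 69, running total 69.00
- tent (165/13 per unit): all 13 → value 165, running total 234.00
- stove (125/26 per unit): 20 of 26 → value 20×125/26 = 96.1538, running total 330.15
Total 330.15.

330.15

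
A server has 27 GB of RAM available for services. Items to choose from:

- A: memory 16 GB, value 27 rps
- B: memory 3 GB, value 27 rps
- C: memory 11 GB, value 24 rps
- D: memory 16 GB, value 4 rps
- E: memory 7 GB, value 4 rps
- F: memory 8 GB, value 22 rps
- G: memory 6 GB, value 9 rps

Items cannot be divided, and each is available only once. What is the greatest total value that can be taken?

Check high-value combinations within 27 GB:
- A+B+F: memory 16+3+8=27, value 27+27+22=76
- B+C+F: memory 3+11+8=22, value 27+24+22=73
- B+C+E+G: memory 3+11+7+6=27, value 27+24+4+9=64
- A+B+G: memory 16+3+6=25, value 27+27+9=63
- B+E+F+G: memory 3+7+8+6=24, value 27+4+22+9=62
Best: 76 rps.

76 rps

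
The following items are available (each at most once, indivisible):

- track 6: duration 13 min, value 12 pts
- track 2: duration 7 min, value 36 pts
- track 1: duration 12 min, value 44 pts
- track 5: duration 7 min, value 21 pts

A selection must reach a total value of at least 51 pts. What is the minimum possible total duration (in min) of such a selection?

14

Subsets with value ≥ 51, sorted by total duration:
- track 2+track 5: duration 14, value 57
- track 2+track 1: duration 19, value 80
Minimum duration: 14 min.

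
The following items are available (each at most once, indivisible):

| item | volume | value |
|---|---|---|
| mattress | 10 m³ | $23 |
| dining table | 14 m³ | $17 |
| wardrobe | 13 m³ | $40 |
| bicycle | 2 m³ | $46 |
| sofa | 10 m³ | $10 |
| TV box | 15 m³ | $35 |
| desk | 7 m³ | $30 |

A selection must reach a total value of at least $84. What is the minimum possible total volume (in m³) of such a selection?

15

Subsets with value ≥ 84, sorted by total volume:
- wardrobe+bicycle: volume 15, value 86
- mattress+bicycle+desk: volume 19, value 99
- bicycle+sofa+desk: volume 19, value 86
- wardrobe+bicycle+desk: volume 22, value 116
Minimum volume: 15 m³.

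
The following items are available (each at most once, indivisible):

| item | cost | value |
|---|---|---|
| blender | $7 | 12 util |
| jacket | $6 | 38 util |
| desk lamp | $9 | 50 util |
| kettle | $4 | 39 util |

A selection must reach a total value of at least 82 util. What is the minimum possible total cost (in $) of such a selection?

Subsets with value ≥ 82, sorted by total cost:
- desk lamp+kettle: cost 13, value 89
- jacket+desk lamp: cost 15, value 88
- blender+jacket+kettle: cost 17, value 89
- jacket+desk lamp+kettle: cost 19, value 127
Minimum cost: 13 $.

13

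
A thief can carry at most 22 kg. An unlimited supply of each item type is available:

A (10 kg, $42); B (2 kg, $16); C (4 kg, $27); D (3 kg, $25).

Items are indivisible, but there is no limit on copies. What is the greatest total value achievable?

$182

Best value-per-unit is D at 25/3; filling with it alone gives 7×25 = 175.
Optimal mix: 2×B + 6×D → weight 22, value 182.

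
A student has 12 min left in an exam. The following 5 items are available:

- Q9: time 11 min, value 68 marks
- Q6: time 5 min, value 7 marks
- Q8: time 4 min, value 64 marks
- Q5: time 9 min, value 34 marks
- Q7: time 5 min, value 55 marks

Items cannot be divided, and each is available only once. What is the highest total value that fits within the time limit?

119 marks

Check high-value combinations within 12 min:
- Q8+Q7: time 4+5=9, value 64+55=119
- Q6+Q8: time 5+4=9, value 7+64=71
- Q9: time 11, value 68
- Q8: time 4, value 64
- Q6+Q7: time 5+5=10, value 7+55=62
Best: 119 marks.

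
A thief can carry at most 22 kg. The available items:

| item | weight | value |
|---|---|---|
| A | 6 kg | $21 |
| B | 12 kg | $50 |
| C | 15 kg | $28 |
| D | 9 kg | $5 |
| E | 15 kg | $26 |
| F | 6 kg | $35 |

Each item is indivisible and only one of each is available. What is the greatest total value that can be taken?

Check high-value combinations within 22 kg:
- B+F: weight 12+6=18, value 50+35=85
- A+B: weight 6+12=18, value 21+50=71
- C+F: weight 15+6=21, value 28+35=63
- A+D+F: weight 6+9+6=21, value 21+5+35=61
Best: $85.

$85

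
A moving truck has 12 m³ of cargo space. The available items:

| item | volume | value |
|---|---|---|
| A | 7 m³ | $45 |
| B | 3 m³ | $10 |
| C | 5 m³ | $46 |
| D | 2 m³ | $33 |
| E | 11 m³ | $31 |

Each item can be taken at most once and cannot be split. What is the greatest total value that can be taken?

This is a 0/1 knapsack; check combinations near the capacity.
- A+C: volume 7+5=12, value 45+46=91
- B+C+D: volume 3+5+2=10, value 10+46+33=89
- A+B+D: volume 7+3+2=12, value 45+10+33=88
- C+D: volume 5+2=7, value 46+33=79
- A+D: volume 7+2=9, value 45+33=78
Best: $91.

$91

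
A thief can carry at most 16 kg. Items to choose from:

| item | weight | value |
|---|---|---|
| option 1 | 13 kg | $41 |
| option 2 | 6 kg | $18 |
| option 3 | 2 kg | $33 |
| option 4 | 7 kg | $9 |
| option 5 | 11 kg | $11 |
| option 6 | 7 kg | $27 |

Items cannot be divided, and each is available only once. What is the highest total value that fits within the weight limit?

$78

Check high-value combinations within 16 kg:
- option 2+option 3+option 6: weight 6+2+7=15, value 18+33+27=78
- option 1+option 3: weight 13+2=15, value 41+33=74
- option 3+option 4+option 6: weight 2+7+7=16, value 33+9+27=69
Best: $78.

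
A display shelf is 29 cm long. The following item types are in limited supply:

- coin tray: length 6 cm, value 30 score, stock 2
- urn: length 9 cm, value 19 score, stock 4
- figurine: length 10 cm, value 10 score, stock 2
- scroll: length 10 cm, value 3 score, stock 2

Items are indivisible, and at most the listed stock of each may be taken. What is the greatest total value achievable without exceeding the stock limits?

Top feasible selections:
- 2×coin tray + 1×urn: length 21, value 79
- 2×coin tray + 1×figurine: length 22, value 70
- 1×coin tray + 2×urn: length 24, value 68
Best: 79 score.

79 score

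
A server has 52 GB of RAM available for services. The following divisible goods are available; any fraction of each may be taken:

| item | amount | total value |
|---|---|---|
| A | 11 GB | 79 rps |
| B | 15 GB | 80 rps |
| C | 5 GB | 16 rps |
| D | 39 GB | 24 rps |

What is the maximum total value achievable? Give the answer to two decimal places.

187.92

Take in order of value per unit:
- A (79/11 per unit): all 11 → value 79, running total 79.00
- B (80/15 per unit): all 15 → value 80, running total 159.00
- C (16/5 per unit): all 5 → value 16, running total 175.00
- D (24/39 per unit): 21 of 39 → value 21×24/39 = 12.9231, running total 187.92
Total 187.92.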